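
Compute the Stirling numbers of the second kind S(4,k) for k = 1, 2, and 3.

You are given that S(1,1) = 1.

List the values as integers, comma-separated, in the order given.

row 2: T[2][1]=1·1+0=1  T[2][2]=2·0+1=1
row 3: T[3][1]=1·1+0=1  T[3][2]=2·1+1=3  T[3][3]=3·0+1=1
row 4: T[4][1]=1·1+0=1  T[4][2]=2·3+1=7  T[4][3]=3·1+3=6
Read S(4,1) = 1, S(4,2) = 7, S(4,3) = 6.

1, 7, 6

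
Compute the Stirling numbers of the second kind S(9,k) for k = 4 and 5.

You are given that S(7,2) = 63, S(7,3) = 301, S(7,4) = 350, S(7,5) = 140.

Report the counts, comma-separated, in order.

7770, 6951

r8: T_8,3=3×301+63=966; T_8,4=4×350+301=1701; T_8,5=5×140+350=1050
r9: T_9,4=4×1701+966=7770; T_9,5=5×1050+1701=6951
Read S(9,4) = 7770, S(9,5) = 6951.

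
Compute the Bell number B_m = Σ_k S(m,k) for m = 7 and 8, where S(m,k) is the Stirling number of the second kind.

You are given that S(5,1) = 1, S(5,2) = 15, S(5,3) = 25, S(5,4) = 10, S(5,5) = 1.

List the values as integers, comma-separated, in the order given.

r6: T_6,1=1×1+0=1; T_6,2=2×15+1=31; T_6,3=3×25+15=90; T_6,4=4×10+25=65; T_6,5=5×1+10=15; T_6,6=6×0+1=1
r7: T_7,1=1×1+0=1; T_7,2=2×31+1=63; T_7,3=3×90+31=301; T_7,4=4×65+90=350; T_7,5=5×15+65=140; T_7,6=6×1+15=21; T_7,7=7×0+1=1
r8: T_8,1=1×1+0=1; T_8,2=2×63+1=127; T_8,3=3×301+63=966; T_8,4=4×350+301=1701; T_8,5=5×140+350=1050; T_8,6=6×21+140=266; T_8,7=7×1+21=28; T_8,8=8×0+1=1
B_7 = ΣS(7,k) = 1+63+301+350+140+21+1 = 877
B_8 = ΣS(8,k) = 1+127+966+1701+1050+266+28+1 = 4140

877, 4140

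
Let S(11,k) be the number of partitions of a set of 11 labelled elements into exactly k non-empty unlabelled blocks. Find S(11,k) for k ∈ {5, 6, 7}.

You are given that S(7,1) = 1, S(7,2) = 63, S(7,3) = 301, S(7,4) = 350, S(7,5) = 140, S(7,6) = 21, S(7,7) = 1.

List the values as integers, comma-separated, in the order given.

246730, 179487, 63987

[8] T[8,2]:2*63+1=127 · T[8,3]:3*301+63=966 · T[8,4]:4*350+301=1701 · T[8,5]:5*140+350=1050 · T[8,6]:6*21+140=266 · T[8,7]:7*1+21=28
[9] T[9,3]:3*966+127=3025 · T[9,4]:4*1701+966=7770 · T[9,5]:5*1050+1701=6951 · T[9,6]:6*266+1050=2646 · T[9,7]:7*28+266=462
[10] T[10,4]:4*7770+3025=34105 · T[10,5]:5*6951+7770=42525 · T[10,6]:6*2646+6951=22827 · T[10,7]:7*462+2646=5880
[11] T[11,5]:5*42525+34105=246730 · T[11,6]:6*22827+42525=179487 · T[11,7]:7*5880+22827=63987
Read S(11,5) = 246730, S(11,6) = 179487, S(11,7) = 63987.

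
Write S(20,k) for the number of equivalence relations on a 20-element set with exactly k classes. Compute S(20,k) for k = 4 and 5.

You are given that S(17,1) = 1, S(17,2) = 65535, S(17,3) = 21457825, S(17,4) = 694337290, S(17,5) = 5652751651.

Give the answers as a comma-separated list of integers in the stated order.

45232115901, 749206090500

[18] T[18,2]:2*65535+1=131071 · T[18,3]:3*21457825+65535=64439010 · T[18,4]:4*694337290+21457825=2798806985 · T[18,5]:5*5652751651+694337290=28958095545
[19] T[19,3]:3*64439010+131071=193448101 · T[19,4]:4*2798806985+64439010=11259666950 · T[19,5]:5*28958095545+2798806985=147589284710
[20] T[20,4]:4*11259666950+193448101=45232115901 · T[20,5]:5*147589284710+11259666950=749206090500
Read S(20,4) = 45232115901, S(20,5) = 749206090500.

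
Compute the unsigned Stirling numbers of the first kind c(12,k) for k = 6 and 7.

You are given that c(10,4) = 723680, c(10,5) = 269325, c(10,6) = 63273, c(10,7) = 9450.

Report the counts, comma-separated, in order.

13339535, 2637558

@11  (11,5):269325·10+723680→3416930, (11,6):63273·10+269325→902055, (11,7):9450·10+63273→157773
@12  (12,6):902055·11+3416930→13339535, (12,7):157773·11+902055→2637558
Read c(12,6) = 13339535, c(12,7) = 2637558.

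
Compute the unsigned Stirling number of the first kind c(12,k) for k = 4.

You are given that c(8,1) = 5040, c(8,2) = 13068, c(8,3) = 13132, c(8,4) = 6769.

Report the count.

105258076

r9: T_9,1=8×5040+0=40320; T_9,2=8×13068+5040=109584; T_9,3=8×13132+13068=118124; T_9,4=8×6769+13132=67284
r10: T_10,2=9×109584+40320=1026576; T_10,3=9×118124+109584=1172700; T_10,4=9×67284+118124=723680
r11: T_11,3=10×1172700+1026576=12753576; T_11,4=10×723680+1172700=8409500
r12: T_12,4=11×8409500+12753576=105258076
Read c(12,4) = 105258076.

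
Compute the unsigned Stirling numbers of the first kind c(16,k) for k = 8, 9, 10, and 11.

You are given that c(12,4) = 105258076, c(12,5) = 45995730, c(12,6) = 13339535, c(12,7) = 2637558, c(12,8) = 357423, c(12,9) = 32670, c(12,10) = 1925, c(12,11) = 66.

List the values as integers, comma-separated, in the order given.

54631129553, 8207628000, 928095740, 78558480

row 13: T[13][5]=12·45995730+105258076=657206836  T[13][6]=12·13339535+45995730=206070150  T[13][7]=12·2637558+13339535=44990231  T[13][8]=12·357423+2637558=6926634  T[13][9]=12·32670+357423=749463  T[13][10]=12·1925+32670=55770  T[13][11]=12·66+1925=2717
row 14: T[14][6]=13·206070150+657206836=3336118786  T[14][7]=13·44990231+206070150=790943153  T[14][8]=13·6926634+44990231=135036473  T[14][9]=13·749463+6926634=16669653  T[14][10]=13·55770+749463=1474473  T[14][11]=13·2717+55770=91091
row 15: T[15][7]=14·790943153+3336118786=14409322928  T[15][8]=14·135036473+790943153=2681453775  T[15][9]=14·16669653+135036473=368411615  T[15][10]=14·1474473+16669653=37312275  T[15][11]=14·91091+1474473=2749747
row 16: T[16][8]=15·2681453775+14409322928=54631129553  T[16][9]=15·368411615+2681453775=8207628000  T[16][10]=15·37312275+368411615=928095740  T[16][11]=15·2749747+37312275=78558480
Read c(16,8) = 54631129553, c(16,9) = 8207628000, c(16,10) = 928095740, c(16,11) = 78558480.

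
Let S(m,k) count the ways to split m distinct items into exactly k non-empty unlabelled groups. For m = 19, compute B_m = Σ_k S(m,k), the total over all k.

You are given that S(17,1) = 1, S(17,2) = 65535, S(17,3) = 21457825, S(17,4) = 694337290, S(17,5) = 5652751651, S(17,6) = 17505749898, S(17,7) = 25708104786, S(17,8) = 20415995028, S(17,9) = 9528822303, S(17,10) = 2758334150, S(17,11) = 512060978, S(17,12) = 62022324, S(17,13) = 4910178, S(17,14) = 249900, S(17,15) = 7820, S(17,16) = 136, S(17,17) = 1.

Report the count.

[18] T[18,1]:1*1+0=1 · T[18,2]:2*65535+1=131071 · T[18,3]:3*21457825+65535=64439010 · T[18,4]:4*694337290+21457825=2798806985 · T[18,5]:5*5652751651+694337290=28958095545 · T[18,6]:6*17505749898+5652751651=110687251039 · T[18,7]:7*25708104786+17505749898=197462483400 · T[18,8]:8*20415995028+25708104786=189036065010 · T[18,9]:9*9528822303+20415995028=106175395755 · T[18,10]:10*2758334150+9528822303=37112163803 · T[18,11]:11*512060978+2758334150=8391004908 · T[18,12]:12*62022324+512060978=1256328866 · T[18,13]:13*4910178+62022324=125854638 · T[18,14]:14*249900+4910178=8408778 · T[18,15]:15*7820+249900=367200 · T[18,16]:16*136+7820=9996 · T[18,17]:17*1+136=153 · T[18,18]:18*0+1=1
[19] T[19,1]:1*1+0=1 · T[19,2]:2*131071+1=262143 · T[19,3]:3*64439010+131071=193448101 · T[19,4]:4*2798806985+64439010=11259666950 · T[19,5]:5*28958095545+2798806985=147589284710 · T[19,6]:6*110687251039+28958095545=693081601779 · T[19,7]:7*197462483400+110687251039=1492924634839 · T[19,8]:8*189036065010+197462483400=1709751003480 · T[19,9]:9*106175395755+189036065010=1144614626805 · T[19,10]:10*37112163803+106175395755=477297033785 · T[19,11]:11*8391004908+37112163803=129413217791 · T[19,12]:12*1256328866+8391004908=23466951300 · T[19,13]:13*125854638+1256328866=2892439160 · T[19,14]:14*8408778+125854638=243577530 · T[19,15]:15*367200+8408778=13916778 · T[19,16]:16*9996+367200=527136 · T[19,17]:17*153+9996=12597 · T[19,18]:18*1+153=171 · T[19,19]:19*0+1=1
B_19 = ΣS(19,k) = 1+262143+193448101+11259666950+147589284710+693081601779+1492924634839+1709751003480+1144614626805+477297033785+129413217791+23466951300+2892439160+243577530+13916778+527136+12597+171+1 = 5832742205057

5832742205057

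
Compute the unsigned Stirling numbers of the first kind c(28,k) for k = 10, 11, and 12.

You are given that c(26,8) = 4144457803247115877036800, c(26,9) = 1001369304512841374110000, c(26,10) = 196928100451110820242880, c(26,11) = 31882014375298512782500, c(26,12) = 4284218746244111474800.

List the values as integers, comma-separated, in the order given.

195460557459107504515368560, 33819732719881270820297640, 4894196422205298253024980

row 27: T[27][9]=26·1001369304512841374110000+4144457803247115877036800=30180059720580991603896800  T[27][10]=26·196928100451110820242880+1001369304512841374110000=6121499916241722700424880  T[27][11]=26·31882014375298512782500+196928100451110820242880=1025860474208872152587880  T[27][12]=26·4284218746244111474800+31882014375298512782500=143271701777645411127300
row 28: T[28][10]=27·6121499916241722700424880+30180059720580991603896800=195460557459107504515368560  T[28][11]=27·1025860474208872152587880+6121499916241722700424880=33819732719881270820297640  T[28][12]=27·143271701777645411127300+1025860474208872152587880=4894196422205298253024980
Read c(28,10) = 195460557459107504515368560, c(28,11) = 33819732719881270820297640, c(28,12) = 4894196422205298253024980.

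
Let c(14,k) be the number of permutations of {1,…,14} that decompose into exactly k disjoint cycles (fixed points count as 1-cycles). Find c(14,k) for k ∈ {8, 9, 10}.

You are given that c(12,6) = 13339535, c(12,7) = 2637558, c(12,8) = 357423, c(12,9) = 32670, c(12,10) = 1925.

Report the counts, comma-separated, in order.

r13: T_13,7=12×2637558+13339535=44990231; T_13,8=12×357423+2637558=6926634; T_13,9=12×32670+357423=749463; T_13,10=12×1925+32670=55770
r14: T_14,8=13×6926634+44990231=135036473; T_14,9=13×749463+6926634=16669653; T_14,10=13×55770+749463=1474473
Read c(14,8) = 135036473, c(14,9) = 16669653, c(14,10) = 1474473.

135036473, 16669653, 1474473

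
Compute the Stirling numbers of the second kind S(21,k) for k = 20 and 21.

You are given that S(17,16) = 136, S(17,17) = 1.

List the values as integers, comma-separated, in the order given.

@18  (18,17):1·17+136→153, (18,18):0·18+1→1
@19  (19,18):1·18+153→171, (19,19):0·19+1→1
@20  (20,19):1·19+171→190, (20,20):0·20+1→1
@21  (21,20):1·20+190→210, (21,21):0·21+1→1
Read S(21,20) = 210, S(21,21) = 1.

210, 1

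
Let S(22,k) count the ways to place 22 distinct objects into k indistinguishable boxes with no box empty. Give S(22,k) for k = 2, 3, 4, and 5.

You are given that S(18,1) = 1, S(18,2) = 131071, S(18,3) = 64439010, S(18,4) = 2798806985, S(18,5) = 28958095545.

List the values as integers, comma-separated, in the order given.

[19] T[19,1]:1*1+0=1 · T[19,2]:2*131071+1=262143 · T[19,3]:3*64439010+131071=193448101 · T[19,4]:4*2798806985+64439010=11259666950 · T[19,5]:5*28958095545+2798806985=147589284710
[20] T[20,1]:1*1+0=1 · T[20,2]:2*262143+1=524287 · T[20,3]:3*193448101+262143=580606446 · T[20,4]:4*11259666950+193448101=45232115901 · T[20,5]:5*147589284710+11259666950=749206090500
[21] T[21,1]:1*1+0=1 · T[21,2]:2*524287+1=1048575 · T[21,3]:3*580606446+524287=1742343625 · T[21,4]:4*45232115901+580606446=181509070050 · T[21,5]:5*749206090500+45232115901=3791262568401
[22] T[22,2]:2*1048575+1=2097151 · T[22,3]:3*1742343625+1048575=5228079450 · T[22,4]:4*181509070050+1742343625=727778623825 · T[22,5]:5*3791262568401+181509070050=19137821912055
Read S(22,2) = 2097151, S(22,3) = 5228079450, S(22,4) = 727778623825, S(22,5) = 19137821912055.

2097151, 5228079450, 727778623825, 19137821912055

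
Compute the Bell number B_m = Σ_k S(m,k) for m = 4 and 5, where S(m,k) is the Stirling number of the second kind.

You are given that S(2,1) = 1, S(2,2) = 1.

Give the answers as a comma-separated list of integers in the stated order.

15, 52

[3] T[3,1]:1*1+0=1 · T[3,2]:2*1+1=3 · T[3,3]:3*0+1=1
[4] T[4,1]:1*1+0=1 · T[4,2]:2*3+1=7 · T[4,3]:3*1+3=6 · T[4,4]:4*0+1=1
[5] T[5,1]:1*1+0=1 · T[5,2]:2*7+1=15 · T[5,3]:3*6+7=25 · T[5,4]:4*1+6=10 · T[5,5]:5*0+1=1
B_4 = ΣS(4,k) = 1+7+6+1 = 15
B_5 = ΣS(5,k) = 1+15+25+10+1 = 52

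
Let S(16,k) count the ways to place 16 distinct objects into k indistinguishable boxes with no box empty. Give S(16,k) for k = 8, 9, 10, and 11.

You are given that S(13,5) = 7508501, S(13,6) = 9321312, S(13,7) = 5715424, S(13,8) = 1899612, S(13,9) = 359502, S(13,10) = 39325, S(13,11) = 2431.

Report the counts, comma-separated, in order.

r14: T_14,6=6×9321312+7508501=63436373; T_14,7=7×5715424+9321312=49329280; T_14,8=8×1899612+5715424=20912320; T_14,9=9×359502+1899612=5135130; T_14,10=10×39325+359502=752752; T_14,11=11×2431+39325=66066
r15: T_15,7=7×49329280+63436373=408741333; T_15,8=8×20912320+49329280=216627840; T_15,9=9×5135130+20912320=67128490; T_15,10=10×752752+5135130=12662650; T_15,11=11×66066+752752=1479478
r16: T_16,8=8×216627840+408741333=2141764053; T_16,9=9×67128490+216627840=820784250; T_16,10=10×12662650+67128490=193754990; T_16,11=11×1479478+12662650=28936908
Read S(16,8) = 2141764053, S(16,9) = 820784250, S(16,10) = 193754990, S(16,11) = 28936908.

2141764053, 820784250, 193754990, 28936908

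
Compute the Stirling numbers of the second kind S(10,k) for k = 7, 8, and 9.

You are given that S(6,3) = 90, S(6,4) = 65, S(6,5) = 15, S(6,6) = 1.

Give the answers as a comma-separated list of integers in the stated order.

row 7: T[7][4]=4·65+90=350  T[7][5]=5·15+65=140  T[7][6]=6·1+15=21  T[7][7]=7·0+1=1
row 8: T[8][5]=5·140+350=1050  T[8][6]=6·21+140=266  T[8][7]=7·1+21=28  T[8][8]=8·0+1=1
row 9: T[9][6]=6·266+1050=2646  T[9][7]=7·28+266=462  T[9][8]=8·1+28=36  T[9][9]=9·0+1=1
row 10: T[10][7]=7·462+2646=5880  T[10][8]=8·36+462=750  T[10][9]=9·1+36=45
Read S(10,7) = 5880, S(10,8) = 750, S(10,9) = 45.

5880, 750, 45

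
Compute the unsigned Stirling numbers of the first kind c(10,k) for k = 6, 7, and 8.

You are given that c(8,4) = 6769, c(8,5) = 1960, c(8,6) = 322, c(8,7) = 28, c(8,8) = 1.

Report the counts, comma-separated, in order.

63273, 9450, 870

@9  (9,5):1960·8+6769→22449, (9,6):322·8+1960→4536, (9,7):28·8+322→546, (9,8):1·8+28→36
@10  (10,6):4536·9+22449→63273, (10,7):546·9+4536→9450, (10,8):36·9+546→870
Read c(10,6) = 63273, c(10,7) = 9450, c(10,8) = 870.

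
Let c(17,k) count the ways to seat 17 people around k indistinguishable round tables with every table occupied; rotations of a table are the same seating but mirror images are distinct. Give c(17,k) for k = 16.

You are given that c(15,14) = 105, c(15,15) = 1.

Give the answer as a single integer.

i=16: T(16,15)=105+15·1=120 | T(16,16)=1+15·0=1
i=17: T(17,16)=120+16·1=136
Read c(17,16) = 136.

136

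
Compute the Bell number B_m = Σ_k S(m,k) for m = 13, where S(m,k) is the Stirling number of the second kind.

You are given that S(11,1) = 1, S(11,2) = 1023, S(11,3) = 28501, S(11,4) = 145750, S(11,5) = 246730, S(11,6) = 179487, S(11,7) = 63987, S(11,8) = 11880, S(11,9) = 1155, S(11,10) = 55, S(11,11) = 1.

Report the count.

27644437

[12] T[12,1]:1*1+0=1 · T[12,2]:2*1023+1=2047 · T[12,3]:3*28501+1023=86526 · T[12,4]:4*145750+28501=611501 · T[12,5]:5*246730+145750=1379400 · T[12,6]:6*179487+246730=1323652 · T[12,7]:7*63987+179487=627396 · T[12,8]:8*11880+63987=159027 · T[12,9]:9*1155+11880=22275 · T[12,10]:10*55+1155=1705 · T[12,11]:11*1+55=66 · T[12,12]:12*0+1=1
[13] T[13,1]:1*1+0=1 · T[13,2]:2*2047+1=4095 · T[13,3]:3*86526+2047=261625 · T[13,4]:4*611501+86526=2532530 · T[13,5]:5*1379400+611501=7508501 · T[13,6]:6*1323652+1379400=9321312 · T[13,7]:7*627396+1323652=5715424 · T[13,8]:8*159027+627396=1899612 · T[13,9]:9*22275+159027=359502 · T[13,10]:10*1705+22275=39325 · T[13,11]:11*66+1705=2431 · T[13,12]:12*1+66=78 · T[13,13]:13*0+1=1
B_13 = ΣS(13,k) = 1+4095+261625+2532530+7508501+9321312+5715424+1899612+359502+39325+2431+78+1 = 27644437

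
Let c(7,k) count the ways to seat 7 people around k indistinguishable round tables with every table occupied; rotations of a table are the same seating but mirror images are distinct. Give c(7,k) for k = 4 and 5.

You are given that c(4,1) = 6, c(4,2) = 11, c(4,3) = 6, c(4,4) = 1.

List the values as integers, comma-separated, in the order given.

735, 175

[5] T[5,2]:4*11+6=50 · T[5,3]:4*6+11=35 · T[5,4]:4*1+6=10 · T[5,5]:4*0+1=1
[6] T[6,3]:5*35+50=225 · T[6,4]:5*10+35=85 · T[6,5]:5*1+10=15
[7] T[7,4]:6*85+225=735 · T[7,5]:6*15+85=175
Read c(7,4) = 735, c(7,5) = 175.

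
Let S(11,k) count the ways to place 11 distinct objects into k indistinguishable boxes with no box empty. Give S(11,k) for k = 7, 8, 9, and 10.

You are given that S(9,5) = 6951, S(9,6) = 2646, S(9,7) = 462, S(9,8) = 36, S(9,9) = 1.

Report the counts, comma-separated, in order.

r10: T_10,6=6×2646+6951=22827; T_10,7=7×462+2646=5880; T_10,8=8×36+462=750; T_10,9=9×1+36=45; T_10,10=10×0+1=1
r11: T_11,7=7×5880+22827=63987; T_11,8=8×750+5880=11880; T_11,9=9×45+750=1155; T_11,10=10×1+45=55
Read S(11,7) = 63987, S(11,8) = 11880, S(11,9) = 1155, S(11,10) = 55.

63987, 11880, 1155, 55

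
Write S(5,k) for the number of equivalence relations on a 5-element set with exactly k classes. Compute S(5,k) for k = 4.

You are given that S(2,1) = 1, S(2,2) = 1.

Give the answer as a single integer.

10

r3: T_3,2=2×1+1=3; T_3,3=3×0+1=1
r4: T_4,3=3×1+3=6; T_4,4=4×0+1=1
r5: T_5,4=4×1+6=10
Read S(5,4) = 10.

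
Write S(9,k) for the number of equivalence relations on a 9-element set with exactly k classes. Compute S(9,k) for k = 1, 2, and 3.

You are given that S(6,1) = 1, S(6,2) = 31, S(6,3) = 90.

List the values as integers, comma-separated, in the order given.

row 7: T[7][1]=1·1+0=1  T[7][2]=2·31+1=63  T[7][3]=3·90+31=301
row 8: T[8][1]=1·1+0=1  T[8][2]=2·63+1=127  T[8][3]=3·301+63=966
row 9: T[9][1]=1·1+0=1  T[9][2]=2·127+1=255  T[9][3]=3·966+127=3025
Read S(9,1) = 1, S(9,2) = 255, S(9,3) = 3025.

1, 255, 3025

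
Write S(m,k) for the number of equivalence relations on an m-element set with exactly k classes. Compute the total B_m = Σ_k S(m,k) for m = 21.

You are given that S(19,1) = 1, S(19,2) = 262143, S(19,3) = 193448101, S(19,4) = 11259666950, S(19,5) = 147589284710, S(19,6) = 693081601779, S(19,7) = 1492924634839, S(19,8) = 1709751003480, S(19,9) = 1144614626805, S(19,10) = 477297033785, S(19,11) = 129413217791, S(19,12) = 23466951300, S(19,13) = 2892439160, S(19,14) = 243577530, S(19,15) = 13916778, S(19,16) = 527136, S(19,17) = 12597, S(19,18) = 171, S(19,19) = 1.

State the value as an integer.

row 20: T[20][1]=1·1+0=1  T[20][2]=2·262143+1=524287  T[20][3]=3·193448101+262143=580606446  T[20][4]=4·11259666950+193448101=45232115901  T[20][5]=5·147589284710+11259666950=749206090500  T[20][6]=6·693081601779+147589284710=4306078895384  T[20][7]=7·1492924634839+693081601779=11143554045652  T[20][8]=8·1709751003480+1492924634839=15170932662679  T[20][9]=9·1144614626805+1709751003480=12011282644725  T[20][10]=10·477297033785+1144614626805=5917584964655  T[20][11]=11·129413217791+477297033785=1900842429486  T[20][12]=12·23466951300+129413217791=411016633391  T[20][13]=13·2892439160+23466951300=61068660380  T[20][14]=14·243577530+2892439160=6302524580  T[20][15]=15·13916778+243577530=452329200  T[20][16]=16·527136+13916778=22350954  T[20][17]=17·12597+527136=741285  T[20][18]=18·171+12597=15675  T[20][19]=19·1+171=190  T[20][20]=20·0+1=1
row 21: T[21][1]=1·1+0=1  T[21][2]=2·524287+1=1048575  T[21][3]=3·580606446+524287=1742343625  T[21][4]=4·45232115901+580606446=181509070050  T[21][5]=5·749206090500+45232115901=3791262568401  T[21][6]=6·4306078895384+749206090500=26585679462804  T[21][7]=7·11143554045652+4306078895384=82310957214948  T[21][8]=8·15170932662679+11143554045652=132511015347084  T[21][9]=9·12011282644725+15170932662679=123272476465204  T[21][10]=10·5917584964655+12011282644725=71187132291275  T[21][11]=11·1900842429486+5917584964655=26826851689001  T[21][12]=12·411016633391+1900842429486=6833042030178  T[21][13]=13·61068660380+411016633391=1204909218331  T[21][14]=14·6302524580+61068660380=149304004500  T[21][15]=15·452329200+6302524580=13087462580  T[21][16]=16·22350954+452329200=809944464  T[21][17]=17·741285+22350954=34952799  T[21][18]=18·15675+741285=1023435  T[21][19]=19·190+15675=19285  T[21][20]=20·1+190=210  T[21][21]=21·0+1=1
B_21 = ΣS(21,k) = 1+1048575+1742343625+181509070050+3791262568401+26585679462804+82310957214948+132511015347084+123272476465204+71187132291275+26826851689001+6833042030178+1204909218331+149304004500+13087462580+809944464+34952799+1023435+19285+210+1 = 474869816156751

474869816156751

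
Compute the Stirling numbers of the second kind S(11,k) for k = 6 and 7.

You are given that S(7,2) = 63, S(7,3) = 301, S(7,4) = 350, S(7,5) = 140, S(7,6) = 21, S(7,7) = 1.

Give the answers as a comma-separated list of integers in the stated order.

i=8: T(8,3)=63+3·301=966 | T(8,4)=301+4·350=1701 | T(8,5)=350+5·140=1050 | T(8,6)=140+6·21=266 | T(8,7)=21+7·1=28
i=9: T(9,4)=966+4·1701=7770 | T(9,5)=1701+5·1050=6951 | T(9,6)=1050+6·266=2646 | T(9,7)=266+7·28=462
i=10: T(10,5)=7770+5·6951=42525 | T(10,6)=6951+6·2646=22827 | T(10,7)=2646+7·462=5880
i=11: T(11,6)=42525+6·22827=179487 | T(11,7)=22827+7·5880=63987
Read S(11,6) = 179487, S(11,7) = 63987.

179487, 63987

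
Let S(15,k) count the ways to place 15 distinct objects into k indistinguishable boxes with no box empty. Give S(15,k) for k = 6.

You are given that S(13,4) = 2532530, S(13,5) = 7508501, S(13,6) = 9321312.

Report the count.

r14: T_14,5=5×7508501+2532530=40075035; T_14,6=6×9321312+7508501=63436373
r15: T_15,6=6×63436373+40075035=420693273
Read S(15,6) = 420693273.

420693273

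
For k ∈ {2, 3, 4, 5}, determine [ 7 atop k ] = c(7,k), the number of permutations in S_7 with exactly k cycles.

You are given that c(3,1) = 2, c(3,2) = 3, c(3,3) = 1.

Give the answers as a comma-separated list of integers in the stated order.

i=4: T(4,1)=0+3·2=6 | T(4,2)=2+3·3=11 | T(4,3)=3+3·1=6 | T(4,4)=1+3·0=1
i=5: T(5,1)=0+4·6=24 | T(5,2)=6+4·11=50 | T(5,3)=11+4·6=35 | T(5,4)=6+4·1=10 | T(5,5)=1+4·0=1
i=6: T(6,1)=0+5·24=120 | T(6,2)=24+5·50=274 | T(6,3)=50+5·35=225 | T(6,4)=35+5·10=85 | T(6,5)=10+5·1=15
i=7: T(7,2)=120+6·274=1764 | T(7,3)=274+6·225=1624 | T(7,4)=225+6·85=735 | T(7,5)=85+6·15=175
Read c(7,2) = 1764, c(7,3) = 1624, c(7,4) = 735, c(7,5) = 175.

1764, 1624, 735, 175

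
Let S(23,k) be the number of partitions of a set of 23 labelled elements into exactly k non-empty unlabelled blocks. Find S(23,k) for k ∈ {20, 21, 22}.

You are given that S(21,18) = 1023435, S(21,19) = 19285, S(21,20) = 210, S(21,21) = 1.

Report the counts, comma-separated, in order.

1859550, 28336, 253

[22] T[22,19]:19*19285+1023435=1389850 · T[22,20]:20*210+19285=23485 · T[22,21]:21*1+210=231 · T[22,22]:22*0+1=1
[23] T[23,20]:20*23485+1389850=1859550 · T[23,21]:21*231+23485=28336 · T[23,22]:22*1+231=253
Read S(23,20) = 1859550, S(23,21) = 28336, S(23,22) = 253.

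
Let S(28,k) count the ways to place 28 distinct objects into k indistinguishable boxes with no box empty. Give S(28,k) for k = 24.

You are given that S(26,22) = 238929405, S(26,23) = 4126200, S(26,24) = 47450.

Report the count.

i=27: T(27,23)=238929405+23·4126200=333832005 | T(27,24)=4126200+24·47450=5265000
i=28: T(28,24)=333832005+24·5265000=460192005
Read S(28,24) = 460192005.

460192005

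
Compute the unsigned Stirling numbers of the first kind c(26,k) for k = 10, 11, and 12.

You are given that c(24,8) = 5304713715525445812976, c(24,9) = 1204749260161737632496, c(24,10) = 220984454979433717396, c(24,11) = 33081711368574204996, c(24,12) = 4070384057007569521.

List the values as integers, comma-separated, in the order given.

196928100451110820242880, 31882014375298512782500, 4284218746244111474800

i=25: T(25,9)=5304713715525445812976+24·1204749260161737632496=34218695959407148992880 | T(25,10)=1204749260161737632496+24·220984454979433717396=6508376179668146850000 | T(25,11)=220984454979433717396+24·33081711368574204996=1014945527825214637300 | T(25,12)=33081711368574204996+24·4070384057007569521=130770928736755873500
i=26: T(26,10)=34218695959407148992880+25·6508376179668146850000=196928100451110820242880 | T(26,11)=6508376179668146850000+25·1014945527825214637300=31882014375298512782500 | T(26,12)=1014945527825214637300+25·130770928736755873500=4284218746244111474800
Read c(26,10) = 196928100451110820242880, c(26,11) = 31882014375298512782500, c(26,12) = 4284218746244111474800.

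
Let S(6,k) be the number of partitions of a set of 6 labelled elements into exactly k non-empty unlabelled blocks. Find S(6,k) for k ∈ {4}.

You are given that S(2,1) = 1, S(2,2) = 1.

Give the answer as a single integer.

r3: T_3,1=1×1+0=1; T_3,2=2×1+1=3; T_3,3=3×0+1=1
r4: T_4,2=2×3+1=7; T_4,3=3×1+3=6; T_4,4=4×0+1=1
r5: T_5,3=3×6+7=25; T_5,4=4×1+6=10
r6: T_6,4=4×10+25=65
Read S(6,4) = 65.

65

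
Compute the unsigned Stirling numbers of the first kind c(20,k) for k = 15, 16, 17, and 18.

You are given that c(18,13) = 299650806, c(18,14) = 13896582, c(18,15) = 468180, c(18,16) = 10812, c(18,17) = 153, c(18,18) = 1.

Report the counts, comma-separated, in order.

[19] T[19,14]:18*13896582+299650806=549789282 · T[19,15]:18*468180+13896582=22323822 · T[19,16]:18*10812+468180=662796 · T[19,17]:18*153+10812=13566 · T[19,18]:18*1+153=171
[20] T[20,15]:19*22323822+549789282=973941900 · T[20,16]:19*662796+22323822=34916946 · T[20,17]:19*13566+662796=920550 · T[20,18]:19*171+13566=16815
Read c(20,15) = 973941900, c(20,16) = 34916946, c(20,17) = 920550, c(20,18) = 16815.

973941900, 34916946, 920550, 16815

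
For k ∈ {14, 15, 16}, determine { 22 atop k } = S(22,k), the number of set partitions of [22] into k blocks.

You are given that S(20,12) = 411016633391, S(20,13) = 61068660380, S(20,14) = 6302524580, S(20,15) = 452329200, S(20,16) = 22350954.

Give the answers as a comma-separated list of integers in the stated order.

3295165281331, 345615943200, 26046574004

[21] T[21,13]:13*61068660380+411016633391=1204909218331 · T[21,14]:14*6302524580+61068660380=149304004500 · T[21,15]:15*452329200+6302524580=13087462580 · T[21,16]:16*22350954+452329200=809944464
[22] T[22,14]:14*149304004500+1204909218331=3295165281331 · T[22,15]:15*13087462580+149304004500=345615943200 · T[22,16]:16*809944464+13087462580=26046574004
Read S(22,14) = 3295165281331, S(22,15) = 345615943200, S(22,16) = 26046574004.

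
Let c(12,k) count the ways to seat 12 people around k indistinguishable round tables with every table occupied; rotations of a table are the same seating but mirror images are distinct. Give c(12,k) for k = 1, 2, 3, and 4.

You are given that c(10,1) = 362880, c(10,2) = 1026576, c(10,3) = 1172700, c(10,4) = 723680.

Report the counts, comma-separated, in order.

[11] T[11,1]:10*362880+0=3628800 · T[11,2]:10*1026576+362880=10628640 · T[11,3]:10*1172700+1026576=12753576 · T[11,4]:10*723680+1172700=8409500
[12] T[12,1]:11*3628800+0=39916800 · T[12,2]:11*10628640+3628800=120543840 · T[12,3]:11*12753576+10628640=150917976 · T[12,4]:11*8409500+12753576=105258076
Read c(12,1) = 39916800, c(12,2) = 120543840, c(12,3) = 150917976, c(12,4) = 105258076.

39916800, 120543840, 150917976, 105258076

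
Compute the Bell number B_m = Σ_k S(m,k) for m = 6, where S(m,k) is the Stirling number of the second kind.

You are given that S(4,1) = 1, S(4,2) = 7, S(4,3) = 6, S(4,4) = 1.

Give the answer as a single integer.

203

@5  (5,1):1·1+0→1, (5,2):7·2+1→15, (5,3):6·3+7→25, (5,4):1·4+6→10, (5,5):0·5+1→1
@6  (6,1):1·1+0→1, (6,2):15·2+1→31, (6,3):25·3+15→90, (6,4):10·4+25→65, (6,5):1·5+10→15, (6,6):0·6+1→1
B_6 = ΣS(6,k) = 1+31+90+65+15+1 = 203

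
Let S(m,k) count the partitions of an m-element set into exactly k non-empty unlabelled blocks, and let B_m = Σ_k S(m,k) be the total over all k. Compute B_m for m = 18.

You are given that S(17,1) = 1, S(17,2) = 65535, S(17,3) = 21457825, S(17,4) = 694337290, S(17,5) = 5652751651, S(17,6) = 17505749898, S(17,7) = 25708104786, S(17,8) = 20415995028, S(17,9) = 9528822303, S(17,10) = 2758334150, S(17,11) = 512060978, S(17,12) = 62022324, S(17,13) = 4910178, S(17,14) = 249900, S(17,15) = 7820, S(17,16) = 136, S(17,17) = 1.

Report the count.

682076806159

i=18: T(18,1)=0+1·1=1 | T(18,2)=1+2·65535=131071 | T(18,3)=65535+3·21457825=64439010 | T(18,4)=21457825+4·694337290=2798806985 | T(18,5)=694337290+5·5652751651=28958095545 | T(18,6)=5652751651+6·17505749898=110687251039 | T(18,7)=17505749898+7·25708104786=197462483400 | T(18,8)=25708104786+8·20415995028=189036065010 | T(18,9)=20415995028+9·9528822303=106175395755 | T(18,10)=9528822303+10·2758334150=37112163803 | T(18,11)=2758334150+11·512060978=8391004908 | T(18,12)=512060978+12·62022324=1256328866 | T(18,13)=62022324+13·4910178=125854638 | T(18,14)=4910178+14·249900=8408778 | T(18,15)=249900+15·7820=367200 | T(18,16)=7820+16·136=9996 | T(18,17)=136+17·1=153 | T(18,18)=1+18·0=1
B_18 = ΣS(18,k) = 1+131071+64439010+2798806985+28958095545+110687251039+197462483400+189036065010+106175395755+37112163803+8391004908+1256328866+125854638+8408778+367200+9996+153+1 = 682076806159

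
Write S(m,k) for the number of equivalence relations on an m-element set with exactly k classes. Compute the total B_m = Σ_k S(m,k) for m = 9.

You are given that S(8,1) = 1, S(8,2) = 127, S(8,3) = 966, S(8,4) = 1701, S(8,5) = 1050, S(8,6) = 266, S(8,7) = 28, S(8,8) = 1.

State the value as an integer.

@9  (9,1):1·1+0→1, (9,2):127·2+1→255, (9,3):966·3+127→3025, (9,4):1701·4+966→7770, (9,5):1050·5+1701→6951, (9,6):266·6+1050→2646, (9,7):28·7+266→462, (9,8):1·8+28→36, (9,9):0·9+1→1
B_9 = ΣS(9,k) = 1+255+3025+7770+6951+2646+462+36+1 = 21147

21147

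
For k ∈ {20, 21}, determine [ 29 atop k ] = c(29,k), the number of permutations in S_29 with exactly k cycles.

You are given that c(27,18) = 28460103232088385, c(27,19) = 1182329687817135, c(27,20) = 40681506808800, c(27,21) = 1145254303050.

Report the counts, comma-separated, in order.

i=28: T(28,19)=28460103232088385+27·1182329687817135=60383004803151030 | T(28,20)=1182329687817135+27·40681506808800=2280730371654735 | T(28,21)=40681506808800+27·1145254303050=71603372991150
i=29: T(29,20)=60383004803151030+28·2280730371654735=124243455209483610 | T(29,21)=2280730371654735+28·71603372991150=4285624815406935
Read c(29,20) = 124243455209483610, c(29,21) = 4285624815406935.

124243455209483610, 4285624815406935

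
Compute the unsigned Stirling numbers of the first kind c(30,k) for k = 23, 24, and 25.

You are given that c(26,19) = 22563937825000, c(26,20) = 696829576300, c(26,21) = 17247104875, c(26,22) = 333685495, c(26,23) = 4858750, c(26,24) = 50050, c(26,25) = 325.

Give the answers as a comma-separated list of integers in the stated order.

207912996295875, 4539323721075, 80328850875

row 27: T[27][20]=26·696829576300+22563937825000=40681506808800  T[27][21]=26·17247104875+696829576300=1145254303050  T[27][22]=26·333685495+17247104875=25922927745  T[27][23]=26·4858750+333685495=460012995  T[27][24]=26·50050+4858750=6160050  T[27][25]=26·325+50050=58500
row 28: T[28][21]=27·1145254303050+40681506808800=71603372991150  T[28][22]=27·25922927745+1145254303050=1845173352165  T[28][23]=27·460012995+25922927745=38343278610  T[28][24]=27·6160050+460012995=626334345  T[28][25]=27·58500+6160050=7739550
row 29: T[29][22]=28·1845173352165+71603372991150=123268226851770  T[29][23]=28·38343278610+1845173352165=2918785153245  T[29][24]=28·626334345+38343278610=55880640270  T[29][25]=28·7739550+626334345=843041745
row 30: T[30][23]=29·2918785153245+123268226851770=207912996295875  T[30][24]=29·55880640270+2918785153245=4539323721075  T[30][25]=29·843041745+55880640270=80328850875
Read c(30,23) = 207912996295875, c(30,24) = 4539323721075, c(30,25) = 80328850875.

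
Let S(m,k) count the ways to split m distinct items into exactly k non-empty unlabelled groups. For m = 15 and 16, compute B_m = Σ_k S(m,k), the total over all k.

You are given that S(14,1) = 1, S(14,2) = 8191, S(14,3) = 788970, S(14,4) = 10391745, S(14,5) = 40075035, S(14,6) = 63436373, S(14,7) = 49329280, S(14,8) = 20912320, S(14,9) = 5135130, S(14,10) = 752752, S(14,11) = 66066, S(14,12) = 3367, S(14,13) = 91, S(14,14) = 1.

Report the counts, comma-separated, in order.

1382958545, 10480142147

row 15: T[15][1]=1·1+0=1  T[15][2]=2·8191+1=16383  T[15][3]=3·788970+8191=2375101  T[15][4]=4·10391745+788970=42355950  T[15][5]=5·40075035+10391745=210766920  T[15][6]=6·63436373+40075035=420693273  T[15][7]=7·49329280+63436373=408741333  T[15][8]=8·20912320+49329280=216627840  T[15][9]=9·5135130+20912320=67128490  T[15][10]=10·752752+5135130=12662650  T[15][11]=11·66066+752752=1479478  T[15][12]=12·3367+66066=106470  T[15][13]=13·91+3367=4550  T[15][14]=14·1+91=105  T[15][15]=15·0+1=1
row 16: T[16][1]=1·1+0=1  T[16][2]=2·16383+1=32767  T[16][3]=3·2375101+16383=7141686  T[16][4]=4·42355950+2375101=171798901  T[16][5]=5·210766920+42355950=1096190550  T[16][6]=6·420693273+210766920=2734926558  T[16][7]=7·408741333+420693273=3281882604  T[16][8]=8·216627840+408741333=2141764053  T[16][9]=9·67128490+216627840=820784250  T[16][10]=10·12662650+67128490=193754990  T[16][11]=11·1479478+12662650=28936908  T[16][12]=12·106470+1479478=2757118  T[16][13]=13·4550+106470=165620  T[16][14]=14·105+4550=6020  T[16][15]=15·1+105=120  T[16][16]=16·0+1=1
B_15 = ΣS(15,k) = 1+16383+2375101+42355950+210766920+420693273+408741333+216627840+67128490+12662650+1479478+106470+4550+105+1 = 1382958545
B_16 = ΣS(16,k) = 1+32767+7141686+171798901+1096190550+2734926558+3281882604+2141764053+820784250+193754990+28936908+2757118+165620+6020+120+1 = 10480142147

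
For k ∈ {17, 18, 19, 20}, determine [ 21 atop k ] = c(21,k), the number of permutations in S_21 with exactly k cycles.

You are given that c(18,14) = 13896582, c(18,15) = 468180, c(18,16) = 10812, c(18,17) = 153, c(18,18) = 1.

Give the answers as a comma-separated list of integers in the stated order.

53327946, 1256850, 20615, 210

i=19: T(19,15)=13896582+18·468180=22323822 | T(19,16)=468180+18·10812=662796 | T(19,17)=10812+18·153=13566 | T(19,18)=153+18·1=171 | T(19,19)=1+18·0=1
i=20: T(20,16)=22323822+19·662796=34916946 | T(20,17)=662796+19·13566=920550 | T(20,18)=13566+19·171=16815 | T(20,19)=171+19·1=190 | T(20,20)=1+19·0=1
i=21: T(21,17)=34916946+20·920550=53327946 | T(21,18)=920550+20·16815=1256850 | T(21,19)=16815+20·190=20615 | T(21,20)=190+20·1=210
Read c(21,17) = 53327946, c(21,18) = 1256850, c(21,19) = 20615, c(21,20) = 210.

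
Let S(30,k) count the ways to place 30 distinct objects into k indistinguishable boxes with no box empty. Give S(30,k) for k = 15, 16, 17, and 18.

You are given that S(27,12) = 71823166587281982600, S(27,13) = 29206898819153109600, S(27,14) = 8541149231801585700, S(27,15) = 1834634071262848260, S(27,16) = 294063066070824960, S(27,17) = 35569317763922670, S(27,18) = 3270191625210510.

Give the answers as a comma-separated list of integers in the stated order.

i=28: T(28,13)=71823166587281982600+13·29206898819153109600=451512851236272407400 | T(28,14)=29206898819153109600+14·8541149231801585700=148782988064375309400 | T(28,15)=8541149231801585700+15·1834634071262848260=36060660300744309600 | T(28,16)=1834634071262848260+16·294063066070824960=6539643128396047620 | T(28,17)=294063066070824960+17·35569317763922670=898741468057510350 | T(28,18)=35569317763922670+18·3270191625210510=94432767017711850
i=29: T(29,14)=451512851236272407400+14·148782988064375309400=2534474684137526739000 | T(29,15)=148782988064375309400+15·36060660300744309600=689692892575539953400 | T(29,16)=36060660300744309600+16·6539643128396047620=140694950355081071520 | T(29,17)=6539643128396047620+17·898741468057510350=21818248085373723570 | T(29,18)=898741468057510350+18·94432767017711850=2598531274376323650
i=30: T(30,15)=2534474684137526739000+15·689692892575539953400=12879868072770626040000 | T(30,16)=689692892575539953400+16·140694950355081071520=2940812098256837097720 | T(30,17)=140694950355081071520+17·21818248085373723570=511605167806434372210 | T(30,18)=21818248085373723570+18·2598531274376323650=68591811024147549270
Read S(30,15) = 12879868072770626040000, S(30,16) = 2940812098256837097720, S(30,17) = 511605167806434372210, S(30,18) = 68591811024147549270.

12879868072770626040000, 2940812098256837097720, 511605167806434372210, 68591811024147549270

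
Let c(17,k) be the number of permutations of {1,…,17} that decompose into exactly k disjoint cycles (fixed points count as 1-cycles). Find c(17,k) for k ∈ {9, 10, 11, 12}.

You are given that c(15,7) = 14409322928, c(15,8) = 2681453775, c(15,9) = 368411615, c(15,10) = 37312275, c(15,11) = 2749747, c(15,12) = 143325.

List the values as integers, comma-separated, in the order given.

185953177553, 23057159840, 2185031420, 156952432

i=16: T(16,8)=14409322928+15·2681453775=54631129553 | T(16,9)=2681453775+15·368411615=8207628000 | T(16,10)=368411615+15·37312275=928095740 | T(16,11)=37312275+15·2749747=78558480 | T(16,12)=2749747+15·143325=4899622
i=17: T(17,9)=54631129553+16·8207628000=185953177553 | T(17,10)=8207628000+16·928095740=23057159840 | T(17,11)=928095740+16·78558480=2185031420 | T(17,12)=78558480+16·4899622=156952432
Read c(17,9) = 185953177553, c(17,10) = 23057159840, c(17,11) = 2185031420, c(17,12) = 156952432.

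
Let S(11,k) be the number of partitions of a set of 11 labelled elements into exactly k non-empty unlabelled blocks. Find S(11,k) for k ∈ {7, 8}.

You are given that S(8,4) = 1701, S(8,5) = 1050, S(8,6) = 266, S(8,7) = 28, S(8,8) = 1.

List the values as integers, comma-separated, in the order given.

63987, 11880

row 9: T[9][5]=5·1050+1701=6951  T[9][6]=6·266+1050=2646  T[9][7]=7·28+266=462  T[9][8]=8·1+28=36
row 10: T[10][6]=6·2646+6951=22827  T[10][7]=7·462+2646=5880  T[10][8]=8·36+462=750
row 11: T[11][7]=7·5880+22827=63987  T[11][8]=8·750+5880=11880
Read S(11,7) = 63987, S(11,8) = 11880.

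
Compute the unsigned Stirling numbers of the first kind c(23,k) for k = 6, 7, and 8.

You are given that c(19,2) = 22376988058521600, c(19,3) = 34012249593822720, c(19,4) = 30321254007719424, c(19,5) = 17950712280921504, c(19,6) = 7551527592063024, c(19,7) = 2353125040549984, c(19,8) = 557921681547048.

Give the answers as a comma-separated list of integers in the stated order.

r20: T_20,3=19×34012249593822720+22376988058521600=668609730341153280; T_20,4=19×30321254007719424+34012249593822720=610116075740491776; T_20,5=19×17950712280921504+30321254007719424=371384787345228000; T_20,6=19×7551527592063024+17950712280921504=161429736530118960; T_20,7=19×2353125040549984+7551527592063024=52260903362512720; T_20,8=19×557921681547048+2353125040549984=12953636989943896
r21: T_21,4=20×610116075740491776+668609730341153280=12870931245150988800; T_21,5=20×371384787345228000+610116075740491776=8037811822645051776; T_21,6=20×161429736530118960+371384787345228000=3599979517947607200; T_21,7=20×52260903362512720+161429736530118960=1206647803780373360; T_21,8=20×12953636989943896+52260903362512720=311333643161390640
r22: T_22,5=21×8037811822645051776+12870931245150988800=181664979520697076096; T_22,6=21×3599979517947607200+8037811822645051776=83637381699544802976; T_22,7=21×1206647803780373360+3599979517947607200=28939583397335447760; T_22,8=21×311333643161390640+1206647803780373360=7744654310169576800
r23: T_23,6=22×83637381699544802976+181664979520697076096=2021687376910682741568; T_23,7=22×28939583397335447760+83637381699544802976=720308216440924653696; T_23,8=22×7744654310169576800+28939583397335447760=199321978221066137360
Read c(23,6) = 2021687376910682741568, c(23,7) = 720308216440924653696, c(23,8) = 199321978221066137360.

2021687376910682741568, 720308216440924653696, 199321978221066137360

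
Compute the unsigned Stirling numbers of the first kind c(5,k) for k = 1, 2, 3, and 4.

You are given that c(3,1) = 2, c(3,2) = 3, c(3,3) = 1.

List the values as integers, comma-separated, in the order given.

r4: T_4,1=3×2+0=6; T_4,2=3×3+2=11; T_4,3=3×1+3=6; T_4,4=3×0+1=1
r5: T_5,1=4×6+0=24; T_5,2=4×11+6=50; T_5,3=4×6+11=35; T_5,4=4×1+6=10
Read c(5,1) = 24, c(5,2) = 50, c(5,3) = 35, c(5,4) = 10.

24, 50, 35, 10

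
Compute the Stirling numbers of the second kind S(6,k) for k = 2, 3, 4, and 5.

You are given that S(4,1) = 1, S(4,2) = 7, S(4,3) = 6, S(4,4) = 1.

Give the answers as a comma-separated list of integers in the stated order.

[5] T[5,1]:1*1+0=1 · T[5,2]:2*7+1=15 · T[5,3]:3*6+7=25 · T[5,4]:4*1+6=10 · T[5,5]:5*0+1=1
[6] T[6,2]:2*15+1=31 · T[6,3]:3*25+15=90 · T[6,4]:4*10+25=65 · T[6,5]:5*1+10=15
Read S(6,2) = 31, S(6,3) = 90, S(6,4) = 65, S(6,5) = 15.

31, 90, 65, 15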